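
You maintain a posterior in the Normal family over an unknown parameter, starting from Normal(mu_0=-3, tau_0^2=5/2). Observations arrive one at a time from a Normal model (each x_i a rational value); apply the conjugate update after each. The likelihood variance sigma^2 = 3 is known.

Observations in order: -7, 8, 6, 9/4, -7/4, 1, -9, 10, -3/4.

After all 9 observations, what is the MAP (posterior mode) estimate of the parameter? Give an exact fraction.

103/204

obs 1: x=-7 → posterior Normal(-53/11, 15/11)
obs 2: x=8 → posterior Normal(-13/16, 15/16)
obs 3: x=6 → posterior Normal(17/21, 5/7)
obs 4: x=9/4 → posterior Normal(113/104, 15/26)
obs 5: x=-7/4 → posterior Normal(39/62, 15/31)
obs 6: x=1 → posterior Normal(49/72, 5/12)
obs 7: x=-9 → posterior Normal(-1/2, 15/41)
obs 8: x=10 → posterior Normal(59/92, 15/46)
obs 9: x=-3/4 → posterior Normal(103/204, 5/17)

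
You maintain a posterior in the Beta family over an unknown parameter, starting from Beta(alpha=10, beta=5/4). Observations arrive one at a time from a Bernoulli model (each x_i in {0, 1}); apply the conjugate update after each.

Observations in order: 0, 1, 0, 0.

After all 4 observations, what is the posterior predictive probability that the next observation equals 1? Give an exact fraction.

obs 1: x=0 → posterior Beta(10, 9/4)
obs 2: x=1 → posterior Beta(11, 9/4)
obs 3: x=0 → posterior Beta(11, 13/4)
obs 4: x=0 → posterior Beta(11, 17/4)

44/61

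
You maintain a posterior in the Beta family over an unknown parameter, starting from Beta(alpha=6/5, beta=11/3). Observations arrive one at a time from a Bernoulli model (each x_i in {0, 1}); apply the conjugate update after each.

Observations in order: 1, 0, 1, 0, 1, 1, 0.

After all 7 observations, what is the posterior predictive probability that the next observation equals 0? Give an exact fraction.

50/89

obs 1: x=1 → posterior Beta(11/5, 11/3)
obs 2: x=0 → posterior Beta(11/5, 14/3)
obs 3: x=1 → posterior Beta(16/5, 14/3)
obs 4: x=0 → posterior Beta(16/5, 17/3)
obs 5: x=1 → posterior Beta(21/5, 17/3)
obs 6: x=1 → posterior Beta(26/5, 17/3)
obs 7: x=0 → posterior Beta(26/5, 20/3)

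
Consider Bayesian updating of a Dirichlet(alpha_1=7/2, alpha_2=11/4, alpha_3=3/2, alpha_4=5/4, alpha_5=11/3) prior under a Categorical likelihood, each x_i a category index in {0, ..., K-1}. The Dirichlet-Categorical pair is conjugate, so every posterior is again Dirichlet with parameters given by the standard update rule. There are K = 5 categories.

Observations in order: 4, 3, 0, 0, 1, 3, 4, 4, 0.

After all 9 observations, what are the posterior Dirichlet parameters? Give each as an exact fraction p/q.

obs 1: x=4 → posterior Dirichlet(7/2, 11/4, 3/2, 5/4, 14/3)
obs 2: x=3 → posterior Dirichlet(7/2, 11/4, 3/2, 9/4, 14/3)
obs 3: x=0 → posterior Dirichlet(9/2, 11/4, 3/2, 9/4, 14/3)
obs 4: x=0 → posterior Dirichlet(11/2, 11/4, 3/2, 9/4, 14/3)
obs 5: x=1 → posterior Dirichlet(11/2, 15/4, 3/2, 9/4, 14/3)
obs 6: x=3 → posterior Dirichlet(11/2, 15/4, 3/2, 13/4, 14/3)
obs 7: x=4 → posterior Dirichlet(11/2, 15/4, 3/2, 13/4, 17/3)
obs 8: x=4 → posterior Dirichlet(11/2, 15/4, 3/2, 13/4, 20/3)
obs 9: x=0 → posterior Dirichlet(13/2, 15/4, 3/2, 13/4, 20/3)

alpha_1=13/2, alpha_2=15/4, alpha_3=3/2, alpha_4=13/4, alpha_5=20/3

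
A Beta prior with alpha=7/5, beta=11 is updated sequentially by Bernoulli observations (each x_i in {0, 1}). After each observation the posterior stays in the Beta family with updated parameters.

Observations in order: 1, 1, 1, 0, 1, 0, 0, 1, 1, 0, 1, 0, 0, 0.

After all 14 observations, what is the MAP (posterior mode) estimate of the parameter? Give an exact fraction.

37/122

obs 1: x=1 → posterior Beta(12/5, 11)
obs 2: x=1 → posterior Beta(17/5, 11)
obs 3: x=1 → posterior Beta(22/5, 11)
obs 4: x=0 → posterior Beta(22/5, 12)
obs 5: x=1 → posterior Beta(27/5, 12)
obs 6: x=0 → posterior Beta(27/5, 13)
obs 7: x=0 → posterior Beta(27/5, 14)
obs 8: x=1 → posterior Beta(32/5, 14)
obs 9: x=1 → posterior Beta(37/5, 14)
obs 10: x=0 → posterior Beta(37/5, 15)
obs 11: x=1 → posterior Beta(42/5, 15)
obs 12: x=0 → posterior Beta(42/5, 16)
obs 13: x=0 → posterior Beta(42/5, 17)
obs 14: x=0 → posterior Beta(42/5, 18)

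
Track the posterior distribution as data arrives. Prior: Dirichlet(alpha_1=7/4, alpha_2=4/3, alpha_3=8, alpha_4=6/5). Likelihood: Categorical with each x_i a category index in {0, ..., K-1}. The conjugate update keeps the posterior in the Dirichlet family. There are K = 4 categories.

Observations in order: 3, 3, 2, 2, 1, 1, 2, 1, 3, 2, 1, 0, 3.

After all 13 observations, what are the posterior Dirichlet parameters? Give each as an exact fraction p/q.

alpha_1=11/4, alpha_2=16/3, alpha_3=12, alpha_4=26/5

obs 1: x=3 → posterior Dirichlet(7/4, 4/3, 8, 11/5)
obs 2: x=3 → posterior Dirichlet(7/4, 4/3, 8, 16/5)
obs 3: x=2 → posterior Dirichlet(7/4, 4/3, 9, 16/5)
obs 4: x=2 → posterior Dirichlet(7/4, 4/3, 10, 16/5)
obs 5: x=1 → posterior Dirichlet(7/4, 7/3, 10, 16/5)
obs 6: x=1 → posterior Dirichlet(7/4, 10/3, 10, 16/5)
obs 7: x=2 → posterior Dirichlet(7/4, 10/3, 11, 16/5)
obs 8: x=1 → posterior Dirichlet(7/4, 13/3, 11, 16/5)
obs 9: x=3 → posterior Dirichlet(7/4, 13/3, 11, 21/5)
obs 10: x=2 → posterior Dirichlet(7/4, 13/3, 12, 21/5)
obs 11: x=1 → posterior Dirichlet(7/4, 16/3, 12, 21/5)
obs 12: x=0 → posterior Dirichlet(11/4, 16/3, 12, 21/5)
obs 13: x=3 → posterior Dirichlet(11/4, 16/3, 12, 26/5)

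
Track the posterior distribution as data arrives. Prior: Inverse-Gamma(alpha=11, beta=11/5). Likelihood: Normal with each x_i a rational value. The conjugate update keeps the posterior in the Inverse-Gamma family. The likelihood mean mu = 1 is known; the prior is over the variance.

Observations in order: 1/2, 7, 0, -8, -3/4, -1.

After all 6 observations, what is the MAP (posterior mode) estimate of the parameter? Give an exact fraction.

obs 1: x=1/2 → posterior Inverse-Gamma(23/2, 93/40)
obs 2: x=7 → posterior Inverse-Gamma(12, 813/40)
obs 3: x=0 → posterior Inverse-Gamma(25/2, 833/40)
obs 4: x=-8 → posterior Inverse-Gamma(13, 2453/40)
obs 5: x=-3/4 → posterior Inverse-Gamma(27/2, 10057/160)
obs 6: x=-1 → posterior Inverse-Gamma(14, 10377/160)

3459/800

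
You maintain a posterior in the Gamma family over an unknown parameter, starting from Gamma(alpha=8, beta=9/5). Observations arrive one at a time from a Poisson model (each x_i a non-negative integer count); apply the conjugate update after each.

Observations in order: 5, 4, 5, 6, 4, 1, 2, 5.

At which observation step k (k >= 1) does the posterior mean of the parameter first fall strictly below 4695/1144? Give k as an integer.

obs 1: x=5 → posterior Gamma(13, 14/5)
obs 2: x=4 → posterior Gamma(17, 19/5)
obs 3: x=5 → posterior Gamma(22, 24/5)
obs 4: x=6 → posterior Gamma(28, 29/5)
obs 5: x=4 → posterior Gamma(32, 34/5)
obs 6: x=1 → posterior Gamma(33, 39/5)
obs 7: x=2 → posterior Gamma(35, 44/5)
obs 8: x=5 → posterior Gamma(40, 49/5)

k = 7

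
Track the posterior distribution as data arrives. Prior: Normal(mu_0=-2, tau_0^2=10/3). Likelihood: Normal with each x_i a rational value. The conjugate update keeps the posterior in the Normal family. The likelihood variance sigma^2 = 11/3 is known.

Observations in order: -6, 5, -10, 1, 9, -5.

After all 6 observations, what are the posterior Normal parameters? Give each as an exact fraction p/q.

mu_0=-82/71, tau_0^2=110/213

obs 1: x=-6 → posterior Normal(-82/21, 110/63)
obs 2: x=5 → posterior Normal(-32/31, 110/93)
obs 3: x=-10 → posterior Normal(-132/41, 110/123)
obs 4: x=1 → posterior Normal(-122/51, 110/153)
obs 5: x=9 → posterior Normal(-32/61, 110/183)
obs 6: x=-5 → posterior Normal(-82/71, 110/213)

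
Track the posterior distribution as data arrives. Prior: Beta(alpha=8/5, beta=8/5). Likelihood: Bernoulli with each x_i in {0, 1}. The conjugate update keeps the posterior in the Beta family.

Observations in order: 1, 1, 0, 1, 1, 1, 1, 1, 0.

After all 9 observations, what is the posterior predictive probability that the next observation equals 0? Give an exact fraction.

obs 1: x=1 → posterior Beta(13/5, 8/5)
obs 2: x=1 → posterior Beta(18/5, 8/5)
obs 3: x=0 → posterior Beta(18/5, 13/5)
obs 4: x=1 → posterior Beta(23/5, 13/5)
obs 5: x=1 → posterior Beta(28/5, 13/5)
obs 6: x=1 → posterior Beta(33/5, 13/5)
obs 7: x=1 → posterior Beta(38/5, 13/5)
obs 8: x=1 → posterior Beta(43/5, 13/5)
obs 9: x=0 → posterior Beta(43/5, 18/5)

18/61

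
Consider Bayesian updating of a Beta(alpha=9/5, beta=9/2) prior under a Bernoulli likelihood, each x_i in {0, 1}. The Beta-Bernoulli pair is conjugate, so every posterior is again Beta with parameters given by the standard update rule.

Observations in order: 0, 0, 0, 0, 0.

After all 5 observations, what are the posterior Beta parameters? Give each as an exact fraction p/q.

alpha=9/5, beta=19/2

obs 1: x=0 → posterior Beta(9/5, 11/2)
obs 2: x=0 → posterior Beta(9/5, 13/2)
obs 3: x=0 → posterior Beta(9/5, 15/2)
obs 4: x=0 → posterior Beta(9/5, 17/2)
obs 5: x=0 → posterior Beta(9/5, 19/2)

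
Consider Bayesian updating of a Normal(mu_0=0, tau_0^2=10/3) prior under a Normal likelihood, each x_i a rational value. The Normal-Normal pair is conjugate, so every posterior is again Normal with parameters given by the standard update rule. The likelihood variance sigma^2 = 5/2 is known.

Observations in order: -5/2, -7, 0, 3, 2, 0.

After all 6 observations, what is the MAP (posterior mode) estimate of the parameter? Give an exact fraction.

obs 1: x=-5/2 → posterior Normal(-10/7, 10/7)
obs 2: x=-7 → posterior Normal(-38/11, 10/11)
obs 3: x=0 → posterior Normal(-38/15, 2/3)
obs 4: x=3 → posterior Normal(-26/19, 10/19)
obs 5: x=2 → posterior Normal(-18/23, 10/23)
obs 6: x=0 → posterior Normal(-2/3, 10/27)

-2/3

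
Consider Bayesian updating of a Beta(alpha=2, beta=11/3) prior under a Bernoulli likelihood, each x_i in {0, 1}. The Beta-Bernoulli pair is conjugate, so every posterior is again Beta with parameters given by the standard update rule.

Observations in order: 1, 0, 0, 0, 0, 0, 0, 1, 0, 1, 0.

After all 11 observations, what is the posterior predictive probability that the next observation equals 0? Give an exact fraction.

obs 1: x=1 → posterior Beta(3, 11/3)
obs 2: x=0 → posterior Beta(3, 14/3)
obs 3: x=0 → posterior Beta(3, 17/3)
obs 4: x=0 → posterior Beta(3, 20/3)
obs 5: x=0 → posterior Beta(3, 23/3)
obs 6: x=0 → posterior Beta(3, 26/3)
obs 7: x=0 → posterior Beta(3, 29/3)
obs 8: x=1 → posterior Beta(4, 29/3)
obs 9: x=0 → posterior Beta(4, 32/3)
obs 10: x=1 → posterior Beta(5, 32/3)
obs 11: x=0 → posterior Beta(5, 35/3)

7/10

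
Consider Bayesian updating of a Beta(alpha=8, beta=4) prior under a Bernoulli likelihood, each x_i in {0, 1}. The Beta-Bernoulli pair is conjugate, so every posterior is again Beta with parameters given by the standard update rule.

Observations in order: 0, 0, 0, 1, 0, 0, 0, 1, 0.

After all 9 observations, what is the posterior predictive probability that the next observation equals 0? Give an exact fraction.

obs 1: x=0 → posterior Beta(8, 5)
obs 2: x=0 → posterior Beta(8, 6)
obs 3: x=0 → posterior Beta(8, 7)
obs 4: x=1 → posterior Beta(9, 7)
obs 5: x=0 → posterior Beta(9, 8)
obs 6: x=0 → posterior Beta(9, 9)
obs 7: x=0 → posterior Beta(9, 10)
obs 8: x=1 → posterior Beta(10, 10)
obs 9: x=0 → posterior Beta(10, 11)

11/21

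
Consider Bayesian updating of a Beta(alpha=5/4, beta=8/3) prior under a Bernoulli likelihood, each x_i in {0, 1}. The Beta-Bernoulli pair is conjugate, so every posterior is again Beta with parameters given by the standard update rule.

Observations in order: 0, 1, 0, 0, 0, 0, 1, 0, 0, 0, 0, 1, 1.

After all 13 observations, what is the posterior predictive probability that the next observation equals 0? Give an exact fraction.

20/29

obs 1: x=0 → posterior Beta(5/4, 11/3)
obs 2: x=1 → posterior Beta(9/4, 11/3)
obs 3: x=0 → posterior Beta(9/4, 14/3)
obs 4: x=0 → posterior Beta(9/4, 17/3)
obs 5: x=0 → posterior Beta(9/4, 20/3)
obs 6: x=0 → posterior Beta(9/4, 23/3)
obs 7: x=1 → posterior Beta(13/4, 23/3)
obs 8: x=0 → posterior Beta(13/4, 26/3)
obs 9: x=0 → posterior Beta(13/4, 29/3)
obs 10: x=0 → posterior Beta(13/4, 32/3)
obs 11: x=0 → posterior Beta(13/4, 35/3)
obs 12: x=1 → posterior Beta(17/4, 35/3)
obs 13: x=1 → posterior Beta(21/4, 35/3)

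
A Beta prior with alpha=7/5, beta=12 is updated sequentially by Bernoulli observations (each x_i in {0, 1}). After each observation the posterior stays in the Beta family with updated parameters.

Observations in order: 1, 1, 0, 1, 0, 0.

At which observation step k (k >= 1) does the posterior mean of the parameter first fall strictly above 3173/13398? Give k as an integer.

obs 1: x=1 → posterior Beta(12/5, 12)
obs 2: x=1 → posterior Beta(17/5, 12)
obs 3: x=0 → posterior Beta(17/5, 13)
obs 4: x=1 → posterior Beta(22/5, 13)
obs 5: x=0 → posterior Beta(22/5, 14)
obs 6: x=0 → posterior Beta(22/5, 15)

k = 4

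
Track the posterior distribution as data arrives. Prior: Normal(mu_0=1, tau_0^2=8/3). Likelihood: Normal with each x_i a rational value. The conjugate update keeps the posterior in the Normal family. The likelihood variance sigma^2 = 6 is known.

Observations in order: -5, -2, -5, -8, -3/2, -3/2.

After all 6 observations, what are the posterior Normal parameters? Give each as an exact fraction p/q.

obs 1: x=-5 → posterior Normal(-11/13, 24/13)
obs 2: x=-2 → posterior Normal(-19/17, 24/17)
obs 3: x=-5 → posterior Normal(-13/7, 8/7)
obs 4: x=-8 → posterior Normal(-71/25, 24/25)
obs 5: x=-3/2 → posterior Normal(-77/29, 24/29)
obs 6: x=-3/2 → posterior Normal(-83/33, 8/11)

mu_0=-83/33, tau_0^2=8/11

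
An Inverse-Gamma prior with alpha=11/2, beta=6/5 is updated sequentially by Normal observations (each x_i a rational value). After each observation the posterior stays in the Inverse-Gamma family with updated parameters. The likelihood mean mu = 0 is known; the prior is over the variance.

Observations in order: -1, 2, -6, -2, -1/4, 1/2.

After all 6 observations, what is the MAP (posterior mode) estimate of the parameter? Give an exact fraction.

obs 1: x=-1 → posterior Inverse-Gamma(6, 17/10)
obs 2: x=2 → posterior Inverse-Gamma(13/2, 37/10)
obs 3: x=-6 → posterior Inverse-Gamma(7, 217/10)
obs 4: x=-2 → posterior Inverse-Gamma(15/2, 237/10)
obs 5: x=-1/4 → posterior Inverse-Gamma(8, 3797/160)
obs 6: x=1/2 → posterior Inverse-Gamma(17/2, 3817/160)

3817/1520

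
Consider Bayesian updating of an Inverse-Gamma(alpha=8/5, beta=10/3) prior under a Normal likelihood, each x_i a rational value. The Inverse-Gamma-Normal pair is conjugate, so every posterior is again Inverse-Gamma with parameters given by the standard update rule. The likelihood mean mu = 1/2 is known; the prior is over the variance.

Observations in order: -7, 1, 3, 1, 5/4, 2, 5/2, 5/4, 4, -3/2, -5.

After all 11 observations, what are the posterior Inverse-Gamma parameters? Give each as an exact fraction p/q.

obs 1: x=-7 → posterior Inverse-Gamma(21/10, 755/24)
obs 2: x=1 → posterior Inverse-Gamma(13/5, 379/12)
obs 3: x=3 → posterior Inverse-Gamma(31/10, 833/24)
obs 4: x=1 → posterior Inverse-Gamma(18/5, 209/6)
obs 5: x=5/4 → posterior Inverse-Gamma(41/10, 3371/96)
obs 6: x=2 → posterior Inverse-Gamma(23/5, 3479/96)
obs 7: x=5/2 → posterior Inverse-Gamma(51/10, 3671/96)
obs 8: x=5/4 → posterior Inverse-Gamma(28/5, 1849/48)
obs 9: x=4 → posterior Inverse-Gamma(61/10, 2143/48)
obs 10: x=-3/2 → posterior Inverse-Gamma(33/5, 2239/48)
obs 11: x=-5 → posterior Inverse-Gamma(71/10, 2965/48)

alpha=71/10, beta=2965/48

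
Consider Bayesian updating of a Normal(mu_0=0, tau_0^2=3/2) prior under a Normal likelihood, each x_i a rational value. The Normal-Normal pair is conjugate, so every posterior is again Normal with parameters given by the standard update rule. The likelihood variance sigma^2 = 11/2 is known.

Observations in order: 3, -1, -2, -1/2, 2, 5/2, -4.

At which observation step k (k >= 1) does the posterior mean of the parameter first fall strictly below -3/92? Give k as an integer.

obs 1: x=3 → posterior Normal(9/14, 33/28)
obs 2: x=-1 → posterior Normal(6/17, 33/34)
obs 3: x=-2 → posterior Normal(0, 33/40)
obs 4: x=-1/2 → posterior Normal(-3/46, 33/46)
obs 5: x=2 → posterior Normal(9/52, 33/52)
obs 6: x=5/2 → posterior Normal(12/29, 33/58)
obs 7: x=-4 → posterior Normal(0, 33/64)

k = 4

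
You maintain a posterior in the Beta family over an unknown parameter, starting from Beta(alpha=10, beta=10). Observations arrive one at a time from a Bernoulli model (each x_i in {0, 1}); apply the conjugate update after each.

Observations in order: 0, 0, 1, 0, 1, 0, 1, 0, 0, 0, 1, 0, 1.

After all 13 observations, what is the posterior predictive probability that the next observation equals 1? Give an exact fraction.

obs 1: x=0 → posterior Beta(10, 11)
obs 2: x=0 → posterior Beta(10, 12)
obs 3: x=1 → posterior Beta(11, 12)
obs 4: x=0 → posterior Beta(11, 13)
obs 5: x=1 → posterior Beta(12, 13)
obs 6: x=0 → posterior Beta(12, 14)
obs 7: x=1 → posterior Beta(13, 14)
obs 8: x=0 → posterior Beta(13, 15)
obs 9: x=0 → posterior Beta(13, 16)
obs 10: x=0 → posterior Beta(13, 17)
obs 11: x=1 → posterior Beta(14, 17)
obs 12: x=0 → posterior Beta(14, 18)
obs 13: x=1 → posterior Beta(15, 18)

5/11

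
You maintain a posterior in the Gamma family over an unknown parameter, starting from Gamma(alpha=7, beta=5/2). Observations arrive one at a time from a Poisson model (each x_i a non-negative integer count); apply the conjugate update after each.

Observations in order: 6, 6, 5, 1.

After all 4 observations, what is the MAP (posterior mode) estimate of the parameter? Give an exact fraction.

obs 1: x=6 → posterior Gamma(13, 7/2)
obs 2: x=6 → posterior Gamma(19, 9/2)
obs 3: x=5 → posterior Gamma(24, 11/2)
obs 4: x=1 → posterior Gamma(25, 13/2)

48/13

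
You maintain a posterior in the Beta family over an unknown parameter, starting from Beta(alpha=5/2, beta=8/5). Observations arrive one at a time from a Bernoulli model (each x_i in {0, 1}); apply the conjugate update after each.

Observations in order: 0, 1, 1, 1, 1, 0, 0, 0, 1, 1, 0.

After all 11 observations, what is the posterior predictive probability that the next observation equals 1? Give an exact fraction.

obs 1: x=0 → posterior Beta(5/2, 13/5)
obs 2: x=1 → posterior Beta(7/2, 13/5)
obs 3: x=1 → posterior Beta(9/2, 13/5)
obs 4: x=1 → posterior Beta(11/2, 13/5)
obs 5: x=1 → posterior Beta(13/2, 13/5)
obs 6: x=0 → posterior Beta(13/2, 18/5)
obs 7: x=0 → posterior Beta(13/2, 23/5)
obs 8: x=0 → posterior Beta(13/2, 28/5)
obs 9: x=1 → posterior Beta(15/2, 28/5)
obs 10: x=1 → posterior Beta(17/2, 28/5)
obs 11: x=0 → posterior Beta(17/2, 33/5)

85/151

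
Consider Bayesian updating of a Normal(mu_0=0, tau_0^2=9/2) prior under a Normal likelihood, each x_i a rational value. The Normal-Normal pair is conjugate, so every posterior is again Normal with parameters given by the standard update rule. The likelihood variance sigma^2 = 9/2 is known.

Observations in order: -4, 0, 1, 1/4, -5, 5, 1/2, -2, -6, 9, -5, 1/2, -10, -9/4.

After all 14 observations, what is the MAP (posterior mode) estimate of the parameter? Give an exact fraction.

-6/5

obs 1: x=-4 → posterior Normal(-2, 9/4)
obs 2: x=0 → posterior Normal(-4/3, 3/2)
obs 3: x=1 → posterior Normal(-3/4, 9/8)
obs 4: x=1/4 → posterior Normal(-11/20, 9/10)
obs 5: x=-5 → posterior Normal(-31/24, 3/4)
obs 6: x=5 → posterior Normal(-11/28, 9/14)
obs 7: x=1/2 → posterior Normal(-9/32, 9/16)
obs 8: x=-2 → posterior Normal(-17/36, 1/2)
obs 9: x=-6 → posterior Normal(-41/40, 9/20)
obs 10: x=9 → posterior Normal(-5/44, 9/22)
obs 11: x=-5 → posterior Normal(-25/48, 3/8)
obs 12: x=1/2 → posterior Normal(-23/52, 9/26)
obs 13: x=-10 → posterior Normal(-9/8, 9/28)
obs 14: x=-9/4 → posterior Normal(-6/5, 3/10)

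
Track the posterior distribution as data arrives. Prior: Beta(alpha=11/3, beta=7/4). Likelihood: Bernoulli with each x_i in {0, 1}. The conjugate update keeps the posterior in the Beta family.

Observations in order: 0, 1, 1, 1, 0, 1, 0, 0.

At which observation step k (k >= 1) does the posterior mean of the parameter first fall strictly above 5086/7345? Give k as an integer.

obs 1: x=0 → posterior Beta(11/3, 11/4)
obs 2: x=1 → posterior Beta(14/3, 11/4)
obs 3: x=1 → posterior Beta(17/3, 11/4)
obs 4: x=1 → posterior Beta(20/3, 11/4)
obs 5: x=0 → posterior Beta(20/3, 15/4)
obs 6: x=1 → posterior Beta(23/3, 15/4)
obs 7: x=0 → posterior Beta(23/3, 19/4)
obs 8: x=0 → posterior Beta(23/3, 23/4)

k = 4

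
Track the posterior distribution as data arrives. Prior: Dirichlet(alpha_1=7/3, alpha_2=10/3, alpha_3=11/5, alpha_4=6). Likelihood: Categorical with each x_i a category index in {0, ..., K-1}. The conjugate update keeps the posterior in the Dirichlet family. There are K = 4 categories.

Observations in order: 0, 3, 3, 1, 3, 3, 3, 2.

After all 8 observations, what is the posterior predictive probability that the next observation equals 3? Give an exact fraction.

obs 1: x=0 → posterior Dirichlet(10/3, 10/3, 11/5, 6)
obs 2: x=3 → posterior Dirichlet(10/3, 10/3, 11/5, 7)
obs 3: x=3 → posterior Dirichlet(10/3, 10/3, 11/5, 8)
obs 4: x=1 → posterior Dirichlet(10/3, 13/3, 11/5, 8)
obs 5: x=3 → posterior Dirichlet(10/3, 13/3, 11/5, 9)
obs 6: x=3 → posterior Dirichlet(10/3, 13/3, 11/5, 10)
obs 7: x=3 → posterior Dirichlet(10/3, 13/3, 11/5, 11)
obs 8: x=2 → posterior Dirichlet(10/3, 13/3, 16/5, 11)

165/328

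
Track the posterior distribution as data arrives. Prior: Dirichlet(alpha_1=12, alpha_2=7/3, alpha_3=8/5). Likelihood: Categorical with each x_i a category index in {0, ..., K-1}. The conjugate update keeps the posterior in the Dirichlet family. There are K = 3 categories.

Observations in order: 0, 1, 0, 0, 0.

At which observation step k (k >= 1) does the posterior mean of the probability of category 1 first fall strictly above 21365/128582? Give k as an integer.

obs 1: x=0 → posterior Dirichlet(13, 7/3, 8/5)
obs 2: x=1 → posterior Dirichlet(13, 10/3, 8/5)
obs 3: x=0 → posterior Dirichlet(14, 10/3, 8/5)
obs 4: x=0 → posterior Dirichlet(15, 10/3, 8/5)
obs 5: x=0 → posterior Dirichlet(16, 10/3, 8/5)

k = 2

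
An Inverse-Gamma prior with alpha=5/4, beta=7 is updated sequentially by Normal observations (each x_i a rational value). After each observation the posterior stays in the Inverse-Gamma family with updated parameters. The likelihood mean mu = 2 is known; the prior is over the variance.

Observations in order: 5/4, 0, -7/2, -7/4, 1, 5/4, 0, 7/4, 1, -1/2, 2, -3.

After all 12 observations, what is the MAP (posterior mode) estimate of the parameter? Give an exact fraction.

403/66

obs 1: x=5/4 → posterior Inverse-Gamma(7/4, 233/32)
obs 2: x=0 → posterior Inverse-Gamma(9/4, 297/32)
obs 3: x=-7/2 → posterior Inverse-Gamma(11/4, 781/32)
obs 4: x=-7/4 → posterior Inverse-Gamma(13/4, 503/16)
obs 5: x=1 → posterior Inverse-Gamma(15/4, 511/16)
obs 6: x=5/4 → posterior Inverse-Gamma(17/4, 1031/32)
obs 7: x=0 → posterior Inverse-Gamma(19/4, 1095/32)
obs 8: x=7/4 → posterior Inverse-Gamma(21/4, 137/4)
obs 9: x=1 → posterior Inverse-Gamma(23/4, 139/4)
obs 10: x=-1/2 → posterior Inverse-Gamma(25/4, 303/8)
obs 11: x=2 → posterior Inverse-Gamma(27/4, 303/8)
obs 12: x=-3 → posterior Inverse-Gamma(29/4, 403/8)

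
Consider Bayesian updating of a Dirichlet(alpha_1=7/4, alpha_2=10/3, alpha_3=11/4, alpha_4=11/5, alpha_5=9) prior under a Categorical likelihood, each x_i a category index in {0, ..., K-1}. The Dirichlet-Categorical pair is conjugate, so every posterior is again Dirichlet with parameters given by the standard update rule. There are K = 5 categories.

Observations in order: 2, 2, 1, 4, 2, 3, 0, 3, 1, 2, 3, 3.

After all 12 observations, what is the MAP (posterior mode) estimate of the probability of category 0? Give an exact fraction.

105/1562

obs 1: x=2 → posterior Dirichlet(7/4, 10/3, 15/4, 11/5, 9)
obs 2: x=2 → posterior Dirichlet(7/4, 10/3, 19/4, 11/5, 9)
obs 3: x=1 → posterior Dirichlet(7/4, 13/3, 19/4, 11/5, 9)
obs 4: x=4 → posterior Dirichlet(7/4, 13/3, 19/4, 11/5, 10)
obs 5: x=2 → posterior Dirichlet(7/4, 13/3, 23/4, 11/5, 10)
obs 6: x=3 → posterior Dirichlet(7/4, 13/3, 23/4, 16/5, 10)
obs 7: x=0 → posterior Dirichlet(11/4, 13/3, 23/4, 16/5, 10)
obs 8: x=3 → posterior Dirichlet(11/4, 13/3, 23/4, 21/5, 10)
obs 9: x=1 → posterior Dirichlet(11/4, 16/3, 23/4, 21/5, 10)
obs 10: x=2 → posterior Dirichlet(11/4, 16/3, 27/4, 21/5, 10)
obs 11: x=3 → posterior Dirichlet(11/4, 16/3, 27/4, 26/5, 10)
obs 12: x=3 → posterior Dirichlet(11/4, 16/3, 27/4, 31/5, 10)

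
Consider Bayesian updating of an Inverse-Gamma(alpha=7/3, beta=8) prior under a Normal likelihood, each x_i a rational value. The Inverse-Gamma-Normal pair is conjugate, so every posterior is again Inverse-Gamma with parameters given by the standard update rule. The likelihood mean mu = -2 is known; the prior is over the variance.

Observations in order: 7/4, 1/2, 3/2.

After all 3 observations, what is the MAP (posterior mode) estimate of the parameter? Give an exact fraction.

2331/464

obs 1: x=7/4 → posterior Inverse-Gamma(17/6, 481/32)
obs 2: x=1/2 → posterior Inverse-Gamma(10/3, 581/32)
obs 3: x=3/2 → posterior Inverse-Gamma(23/6, 777/32)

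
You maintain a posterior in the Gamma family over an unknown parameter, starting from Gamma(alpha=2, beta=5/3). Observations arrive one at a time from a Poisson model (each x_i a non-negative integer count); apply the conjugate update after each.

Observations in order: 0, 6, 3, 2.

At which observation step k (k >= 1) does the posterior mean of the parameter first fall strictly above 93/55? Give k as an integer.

k = 2

obs 1: x=0 → posterior Gamma(2, 8/3)
obs 2: x=6 → posterior Gamma(8, 11/3)
obs 3: x=3 → posterior Gamma(11, 14/3)
obs 4: x=2 → posterior Gamma(13, 17/3)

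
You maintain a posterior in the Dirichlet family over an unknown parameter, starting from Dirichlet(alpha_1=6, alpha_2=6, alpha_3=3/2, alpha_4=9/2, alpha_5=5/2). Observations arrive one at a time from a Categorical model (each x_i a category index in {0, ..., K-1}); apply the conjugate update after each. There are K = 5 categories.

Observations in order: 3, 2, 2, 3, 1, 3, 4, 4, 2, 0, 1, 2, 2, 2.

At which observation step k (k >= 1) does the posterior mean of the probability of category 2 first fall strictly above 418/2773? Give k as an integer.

obs 1: x=3 → posterior Dirichlet(6, 6, 3/2, 11/2, 5/2)
obs 2: x=2 → posterior Dirichlet(6, 6, 5/2, 11/2, 5/2)
obs 3: x=2 → posterior Dirichlet(6, 6, 7/2, 11/2, 5/2)
obs 4: x=3 → posterior Dirichlet(6, 6, 7/2, 13/2, 5/2)
obs 5: x=1 → posterior Dirichlet(6, 7, 7/2, 13/2, 5/2)
obs 6: x=3 → posterior Dirichlet(6, 7, 7/2, 15/2, 5/2)
obs 7: x=4 → posterior Dirichlet(6, 7, 7/2, 15/2, 7/2)
obs 8: x=4 → posterior Dirichlet(6, 7, 7/2, 15/2, 9/2)
obs 9: x=2 → posterior Dirichlet(6, 7, 9/2, 15/2, 9/2)
obs 10: x=0 → posterior Dirichlet(7, 7, 9/2, 15/2, 9/2)
obs 11: x=1 → posterior Dirichlet(7, 8, 9/2, 15/2, 9/2)
obs 12: x=2 → posterior Dirichlet(7, 8, 11/2, 15/2, 9/2)
obs 13: x=2 → posterior Dirichlet(7, 8, 13/2, 15/2, 9/2)
obs 14: x=2 → posterior Dirichlet(7, 8, 15/2, 15/2, 9/2)

k = 9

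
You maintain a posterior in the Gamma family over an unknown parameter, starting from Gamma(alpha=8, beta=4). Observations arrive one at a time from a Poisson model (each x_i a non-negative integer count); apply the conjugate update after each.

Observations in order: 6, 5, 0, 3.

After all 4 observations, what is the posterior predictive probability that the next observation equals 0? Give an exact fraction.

obs 1: x=6 → posterior Gamma(14, 5)
obs 2: x=5 → posterior Gamma(19, 6)
obs 3: x=0 → posterior Gamma(19, 7)
obs 4: x=3 → posterior Gamma(22, 8)

73786976294838206464/984770902183611232881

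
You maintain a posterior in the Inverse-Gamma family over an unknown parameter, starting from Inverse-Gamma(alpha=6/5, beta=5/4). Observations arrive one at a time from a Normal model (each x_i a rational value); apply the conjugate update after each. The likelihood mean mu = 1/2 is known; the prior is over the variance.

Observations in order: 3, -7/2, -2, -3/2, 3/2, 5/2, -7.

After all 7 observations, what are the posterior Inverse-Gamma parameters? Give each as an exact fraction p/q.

obs 1: x=3 → posterior Inverse-Gamma(17/10, 35/8)
obs 2: x=-7/2 → posterior Inverse-Gamma(11/5, 99/8)
obs 3: x=-2 → posterior Inverse-Gamma(27/10, 31/2)
obs 4: x=-3/2 → posterior Inverse-Gamma(16/5, 35/2)
obs 5: x=3/2 → posterior Inverse-Gamma(37/10, 18)
obs 6: x=5/2 → posterior Inverse-Gamma(21/5, 20)
obs 7: x=-7 → posterior Inverse-Gamma(47/10, 385/8)

alpha=47/10, beta=385/8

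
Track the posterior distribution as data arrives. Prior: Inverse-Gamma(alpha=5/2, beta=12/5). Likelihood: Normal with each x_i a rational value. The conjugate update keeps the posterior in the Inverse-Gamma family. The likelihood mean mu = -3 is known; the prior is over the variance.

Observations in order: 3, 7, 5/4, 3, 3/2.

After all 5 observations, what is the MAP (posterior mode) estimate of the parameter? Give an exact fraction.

obs 1: x=3 → posterior Inverse-Gamma(3, 102/5)
obs 2: x=7 → posterior Inverse-Gamma(7/2, 352/5)
obs 3: x=5/4 → posterior Inverse-Gamma(4, 12709/160)
obs 4: x=3 → posterior Inverse-Gamma(9/2, 15589/160)
obs 5: x=3/2 → posterior Inverse-Gamma(5, 17209/160)

17209/960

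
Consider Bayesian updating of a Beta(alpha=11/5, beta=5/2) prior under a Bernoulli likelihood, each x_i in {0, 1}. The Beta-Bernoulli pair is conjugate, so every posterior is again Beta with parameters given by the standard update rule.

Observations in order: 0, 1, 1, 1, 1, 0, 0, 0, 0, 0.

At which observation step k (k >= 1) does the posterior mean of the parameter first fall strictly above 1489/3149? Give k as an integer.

obs 1: x=0 → posterior Beta(11/5, 7/2)
obs 2: x=1 → posterior Beta(16/5, 7/2)
obs 3: x=1 → posterior Beta(21/5, 7/2)
obs 4: x=1 → posterior Beta(26/5, 7/2)
obs 5: x=1 → posterior Beta(31/5, 7/2)
obs 6: x=0 → posterior Beta(31/5, 9/2)
obs 7: x=0 → posterior Beta(31/5, 11/2)
obs 8: x=0 → posterior Beta(31/5, 13/2)
obs 9: x=0 → posterior Beta(31/5, 15/2)
obs 10: x=0 → posterior Beta(31/5, 17/2)

k = 2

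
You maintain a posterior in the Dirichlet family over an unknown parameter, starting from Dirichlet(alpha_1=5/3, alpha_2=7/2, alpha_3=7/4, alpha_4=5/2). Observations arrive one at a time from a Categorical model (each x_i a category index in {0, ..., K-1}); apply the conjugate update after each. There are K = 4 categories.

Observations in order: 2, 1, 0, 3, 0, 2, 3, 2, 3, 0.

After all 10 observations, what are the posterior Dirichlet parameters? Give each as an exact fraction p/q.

alpha_1=14/3, alpha_2=9/2, alpha_3=19/4, alpha_4=11/2

obs 1: x=2 → posterior Dirichlet(5/3, 7/2, 11/4, 5/2)
obs 2: x=1 → posterior Dirichlet(5/3, 9/2, 11/4, 5/2)
obs 3: x=0 → posterior Dirichlet(8/3, 9/2, 11/4, 5/2)
obs 4: x=3 → posterior Dirichlet(8/3, 9/2, 11/4, 7/2)
obs 5: x=0 → posterior Dirichlet(11/3, 9/2, 11/4, 7/2)
obs 6: x=2 → posterior Dirichlet(11/3, 9/2, 15/4, 7/2)
obs 7: x=3 → posterior Dirichlet(11/3, 9/2, 15/4, 9/2)
obs 8: x=2 → posterior Dirichlet(11/3, 9/2, 19/4, 9/2)
obs 9: x=3 → posterior Dirichlet(11/3, 9/2, 19/4, 11/2)
obs 10: x=0 → posterior Dirichlet(14/3, 9/2, 19/4, 11/2)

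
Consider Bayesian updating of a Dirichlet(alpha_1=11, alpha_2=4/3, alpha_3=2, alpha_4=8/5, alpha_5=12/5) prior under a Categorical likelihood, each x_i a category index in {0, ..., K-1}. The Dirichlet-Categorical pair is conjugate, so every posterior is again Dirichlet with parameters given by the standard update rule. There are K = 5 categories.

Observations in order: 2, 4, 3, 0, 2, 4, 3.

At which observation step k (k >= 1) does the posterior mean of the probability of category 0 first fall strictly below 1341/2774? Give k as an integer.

obs 1: x=2 → posterior Dirichlet(11, 4/3, 3, 8/5, 12/5)
obs 2: x=4 → posterior Dirichlet(11, 4/3, 3, 8/5, 17/5)
obs 3: x=3 → posterior Dirichlet(11, 4/3, 3, 13/5, 17/5)
obs 4: x=0 → posterior Dirichlet(12, 4/3, 3, 13/5, 17/5)
obs 5: x=2 → posterior Dirichlet(12, 4/3, 4, 13/5, 17/5)
obs 6: x=4 → posterior Dirichlet(12, 4/3, 4, 13/5, 22/5)
obs 7: x=3 → posterior Dirichlet(12, 4/3, 4, 18/5, 22/5)

k = 7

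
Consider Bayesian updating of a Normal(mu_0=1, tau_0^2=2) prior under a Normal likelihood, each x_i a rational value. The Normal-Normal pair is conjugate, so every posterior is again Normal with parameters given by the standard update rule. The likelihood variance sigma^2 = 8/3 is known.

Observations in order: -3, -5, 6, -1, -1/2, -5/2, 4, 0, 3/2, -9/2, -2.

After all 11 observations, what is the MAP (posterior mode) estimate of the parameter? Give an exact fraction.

-17/37

obs 1: x=-3 → posterior Normal(-5/7, 8/7)
obs 2: x=-5 → posterior Normal(-2, 4/5)
obs 3: x=6 → posterior Normal(-2/13, 8/13)
obs 4: x=-1 → posterior Normal(-5/16, 1/2)
obs 5: x=-1/2 → posterior Normal(-13/38, 8/19)
obs 6: x=-5/2 → posterior Normal(-7/11, 4/11)
obs 7: x=4 → posterior Normal(-2/25, 8/25)
obs 8: x=0 → posterior Normal(-1/14, 2/7)
obs 9: x=3/2 → posterior Normal(5/62, 8/31)
obs 10: x=-9/2 → posterior Normal(-11/34, 4/17)
obs 11: x=-2 → posterior Normal(-17/37, 8/37)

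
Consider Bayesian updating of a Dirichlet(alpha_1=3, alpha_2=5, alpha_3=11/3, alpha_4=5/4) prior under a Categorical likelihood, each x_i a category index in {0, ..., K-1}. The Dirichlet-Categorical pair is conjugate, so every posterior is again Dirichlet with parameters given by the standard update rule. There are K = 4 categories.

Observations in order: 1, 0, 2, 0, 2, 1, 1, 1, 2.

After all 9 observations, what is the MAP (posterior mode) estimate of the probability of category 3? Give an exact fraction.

obs 1: x=1 → posterior Dirichlet(3, 6, 11/3, 5/4)
obs 2: x=0 → posterior Dirichlet(4, 6, 11/3, 5/4)
obs 3: x=2 → posterior Dirichlet(4, 6, 14/3, 5/4)
obs 4: x=0 → posterior Dirichlet(5, 6, 14/3, 5/4)
obs 5: x=2 → posterior Dirichlet(5, 6, 17/3, 5/4)
obs 6: x=1 → posterior Dirichlet(5, 7, 17/3, 5/4)
obs 7: x=1 → posterior Dirichlet(5, 8, 17/3, 5/4)
obs 8: x=1 → posterior Dirichlet(5, 9, 17/3, 5/4)
obs 9: x=2 → posterior Dirichlet(5, 9, 20/3, 5/4)

3/215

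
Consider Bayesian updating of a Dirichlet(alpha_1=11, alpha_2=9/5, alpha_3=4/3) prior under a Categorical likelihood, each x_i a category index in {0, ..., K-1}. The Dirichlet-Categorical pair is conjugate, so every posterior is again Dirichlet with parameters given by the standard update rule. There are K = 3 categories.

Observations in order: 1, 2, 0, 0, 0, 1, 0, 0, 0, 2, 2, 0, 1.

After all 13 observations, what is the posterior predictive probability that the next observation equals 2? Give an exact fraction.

65/407

obs 1: x=1 → posterior Dirichlet(11, 14/5, 4/3)
obs 2: x=2 → posterior Dirichlet(11, 14/5, 7/3)
obs 3: x=0 → posterior Dirichlet(12, 14/5, 7/3)
obs 4: x=0 → posterior Dirichlet(13, 14/5, 7/3)
obs 5: x=0 → posterior Dirichlet(14, 14/5, 7/3)
obs 6: x=1 → posterior Dirichlet(14, 19/5, 7/3)
obs 7: x=0 → posterior Dirichlet(15, 19/5, 7/3)
obs 8: x=0 → posterior Dirichlet(16, 19/5, 7/3)
obs 9: x=0 → posterior Dirichlet(17, 19/5, 7/3)
obs 10: x=2 → posterior Dirichlet(17, 19/5, 10/3)
obs 11: x=2 → posterior Dirichlet(17, 19/5, 13/3)
obs 12: x=0 → posterior Dirichlet(18, 19/5, 13/3)
obs 13: x=1 → posterior Dirichlet(18, 24/5, 13/3)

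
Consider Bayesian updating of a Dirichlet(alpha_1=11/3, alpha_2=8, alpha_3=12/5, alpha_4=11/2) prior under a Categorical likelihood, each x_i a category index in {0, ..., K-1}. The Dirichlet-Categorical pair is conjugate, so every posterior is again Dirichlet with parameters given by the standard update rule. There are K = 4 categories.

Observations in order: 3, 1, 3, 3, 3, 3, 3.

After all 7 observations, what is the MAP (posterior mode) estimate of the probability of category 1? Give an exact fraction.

obs 1: x=3 → posterior Dirichlet(11/3, 8, 12/5, 13/2)
obs 2: x=1 → posterior Dirichlet(11/3, 9, 12/5, 13/2)
obs 3: x=3 → posterior Dirichlet(11/3, 9, 12/5, 15/2)
obs 4: x=3 → posterior Dirichlet(11/3, 9, 12/5, 17/2)
obs 5: x=3 → posterior Dirichlet(11/3, 9, 12/5, 19/2)
obs 6: x=3 → posterior Dirichlet(11/3, 9, 12/5, 21/2)
obs 7: x=3 → posterior Dirichlet(11/3, 9, 12/5, 23/2)

240/677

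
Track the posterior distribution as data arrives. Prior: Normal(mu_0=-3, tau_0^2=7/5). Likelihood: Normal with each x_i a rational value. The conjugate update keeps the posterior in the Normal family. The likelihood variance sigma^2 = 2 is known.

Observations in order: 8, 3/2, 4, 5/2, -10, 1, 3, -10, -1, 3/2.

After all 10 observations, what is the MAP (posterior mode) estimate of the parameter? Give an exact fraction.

-53/160

obs 1: x=8 → posterior Normal(26/17, 14/17)
obs 2: x=3/2 → posterior Normal(73/48, 7/12)
obs 3: x=4 → posterior Normal(129/62, 14/31)
obs 4: x=5/2 → posterior Normal(41/19, 7/19)
obs 5: x=-10 → posterior Normal(4/15, 14/45)
obs 6: x=1 → posterior Normal(19/52, 7/26)
obs 7: x=3 → posterior Normal(40/59, 14/59)
obs 8: x=-10 → posterior Normal(-5/11, 7/33)
obs 9: x=-1 → posterior Normal(-37/73, 14/73)
obs 10: x=3/2 → posterior Normal(-53/160, 7/40)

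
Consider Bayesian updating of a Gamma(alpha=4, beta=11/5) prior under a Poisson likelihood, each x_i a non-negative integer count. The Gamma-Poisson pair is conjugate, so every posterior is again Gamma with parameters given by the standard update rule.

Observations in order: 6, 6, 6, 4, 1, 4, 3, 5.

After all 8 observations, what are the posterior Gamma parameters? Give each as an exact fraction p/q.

obs 1: x=6 → posterior Gamma(10, 16/5)
obs 2: x=6 → posterior Gamma(16, 21/5)
obs 3: x=6 → posterior Gamma(22, 26/5)
obs 4: x=4 → posterior Gamma(26, 31/5)
obs 5: x=1 → posterior Gamma(27, 36/5)
obs 6: x=4 → posterior Gamma(31, 41/5)
obs 7: x=3 → posterior Gamma(34, 46/5)
obs 8: x=5 → posterior Gamma(39, 51/5)

alpha=39, beta=51/5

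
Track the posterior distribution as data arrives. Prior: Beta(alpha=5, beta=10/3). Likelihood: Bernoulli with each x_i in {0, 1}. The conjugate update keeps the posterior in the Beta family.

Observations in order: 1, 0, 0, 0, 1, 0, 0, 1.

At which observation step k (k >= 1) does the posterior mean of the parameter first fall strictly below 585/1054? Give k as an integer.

k = 3

obs 1: x=1 → posterior Beta(6, 10/3)
obs 2: x=0 → posterior Beta(6, 13/3)
obs 3: x=0 → posterior Beta(6, 16/3)
obs 4: x=0 → posterior Beta(6, 19/3)
obs 5: x=1 → posterior Beta(7, 19/3)
obs 6: x=0 → posterior Beta(7, 22/3)
obs 7: x=0 → posterior Beta(7, 25/3)
obs 8: x=1 → posterior Beta(8, 25/3)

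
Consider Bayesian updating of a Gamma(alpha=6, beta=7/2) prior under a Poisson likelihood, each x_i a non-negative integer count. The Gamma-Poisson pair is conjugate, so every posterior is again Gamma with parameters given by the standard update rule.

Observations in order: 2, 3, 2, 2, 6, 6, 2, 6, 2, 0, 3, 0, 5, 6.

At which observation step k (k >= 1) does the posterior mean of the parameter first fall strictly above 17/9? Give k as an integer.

obs 1: x=2 → posterior Gamma(8, 9/2)
obs 2: x=3 → posterior Gamma(11, 11/2)
obs 3: x=2 → posterior Gamma(13, 13/2)
obs 4: x=2 → posterior Gamma(15, 15/2)
obs 5: x=6 → posterior Gamma(21, 17/2)
obs 6: x=6 → posterior Gamma(27, 19/2)
obs 7: x=2 → posterior Gamma(29, 21/2)
obs 8: x=6 → posterior Gamma(35, 23/2)
obs 9: x=2 → posterior Gamma(37, 25/2)
obs 10: x=0 → posterior Gamma(37, 27/2)
obs 11: x=3 → posterior Gamma(40, 29/2)
obs 12: x=0 → posterior Gamma(40, 31/2)
obs 13: x=5 → posterior Gamma(45, 33/2)
obs 14: x=6 → posterior Gamma(51, 35/2)

k = 2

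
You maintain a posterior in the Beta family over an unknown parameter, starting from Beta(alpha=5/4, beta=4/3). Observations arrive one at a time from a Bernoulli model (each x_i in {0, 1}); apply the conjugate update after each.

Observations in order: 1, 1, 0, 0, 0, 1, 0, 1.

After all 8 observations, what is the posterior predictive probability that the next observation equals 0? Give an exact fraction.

obs 1: x=1 → posterior Beta(9/4, 4/3)
obs 2: x=1 → posterior Beta(13/4, 4/3)
obs 3: x=0 → posterior Beta(13/4, 7/3)
obs 4: x=0 → posterior Beta(13/4, 10/3)
obs 5: x=0 → posterior Beta(13/4, 13/3)
obs 6: x=1 → posterior Beta(17/4, 13/3)
obs 7: x=0 → posterior Beta(17/4, 16/3)
obs 8: x=1 → posterior Beta(21/4, 16/3)

64/127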